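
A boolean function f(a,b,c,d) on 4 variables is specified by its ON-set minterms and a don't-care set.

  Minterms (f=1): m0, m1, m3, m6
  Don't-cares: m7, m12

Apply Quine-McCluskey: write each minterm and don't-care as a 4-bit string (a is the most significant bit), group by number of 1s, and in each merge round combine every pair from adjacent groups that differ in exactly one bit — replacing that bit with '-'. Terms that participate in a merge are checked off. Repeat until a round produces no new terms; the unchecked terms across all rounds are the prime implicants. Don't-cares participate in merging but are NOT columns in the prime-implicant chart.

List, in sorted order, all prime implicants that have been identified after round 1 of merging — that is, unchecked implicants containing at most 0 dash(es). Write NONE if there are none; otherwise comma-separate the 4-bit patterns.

1100

size-2^0 implicants → 0000(✓)  0001(✓)  0011(✓)  0110(✓)  0111(✓)  1100
size-2^1 implicants → 0-11  00-1  000-  011-
Unchecked terms (primes): 0-11, 00-1, 000-, 011-, 1100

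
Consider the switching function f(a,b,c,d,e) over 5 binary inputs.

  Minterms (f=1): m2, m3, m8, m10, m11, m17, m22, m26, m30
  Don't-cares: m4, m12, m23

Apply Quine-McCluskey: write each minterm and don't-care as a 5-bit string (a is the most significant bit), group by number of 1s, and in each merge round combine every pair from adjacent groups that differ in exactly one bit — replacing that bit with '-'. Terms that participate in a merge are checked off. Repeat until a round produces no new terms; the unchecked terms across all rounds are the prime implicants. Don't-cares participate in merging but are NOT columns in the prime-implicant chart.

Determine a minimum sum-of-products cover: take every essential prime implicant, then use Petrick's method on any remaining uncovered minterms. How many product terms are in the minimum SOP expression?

5

Round 0: 00010✓ 00011✓ 00100✓ 01000✓ 01010✓ 01011✓ 01100✓ 10001 10110✓ 10111✓ 11010✓ 11110✓
Round 1: -1010 0-010✓ 0-011✓ 0-100 0001-✓ 01-00 010-0 0101-✓ 1-110 1011- 11-10
Round 2: 0-01-
PIs = {-1010, 0-01-, 0-100, 01-00, 010-0, 1-110, 10001, 1011-, 11-10}
Coverage chart:
  m2: 0-01- ←essential
  m3: 0-01- ←essential
  m8: 01-00,010-0
  m10: -1010,0-01-,010-0
  m11: 0-01- ←essential
  m17: 10001 ←essential
  m22: 1-110,1011-
  m26: -1010,11-10
  m30: 1-110,11-10
Essential: 0-01-, 10001
Petrick residual → -1010, 01-00, 1-110
Min cover (5 terms): bc'de' + a'c'd + a'bd'e' + acde' + ab'c'd'e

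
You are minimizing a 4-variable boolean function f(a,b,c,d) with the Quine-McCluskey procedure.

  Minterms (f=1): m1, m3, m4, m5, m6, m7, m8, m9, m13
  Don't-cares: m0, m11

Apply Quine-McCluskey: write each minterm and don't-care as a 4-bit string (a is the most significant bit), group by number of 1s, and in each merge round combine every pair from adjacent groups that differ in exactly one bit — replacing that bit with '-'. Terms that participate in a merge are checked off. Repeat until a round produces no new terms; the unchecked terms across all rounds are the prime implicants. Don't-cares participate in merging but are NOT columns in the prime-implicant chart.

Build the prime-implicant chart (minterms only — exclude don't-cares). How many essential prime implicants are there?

[col 0] 0000*, 0001*, 0011*, 0100*, 0101*, 0110*, 0111*, 1000*, 1001*, 1011*, 1101*
[col 1] -000*, -001*, -011*, -101*, 0-00*, 0-01*, 0-11*, 00-1*, 000-*, 01-0*, 01-1*, 010-*, 011-*, 1-01*, 10-1*, 100-*
[col 2] --01, -0-1, -00-, 0--1, 0-0-, 01--
Prime implicants: --01, -0-1, -00-, 0--1, 0-0-, 01--
PI chart (minterm → PIs covering it):
  1 | --01,-0-1,-00-,0--1,0-0-
  3 | -0-1,0--1
  4 | 0-0-,01--
  5 | --01,0--1,0-0-,01--
  6 | 01--  (sole → essential)
  7 | 0--1,01--
  8 | -00-  (sole → essential)
  9 | --01,-0-1,-00-
  13 | --01  (sole → essential)
Essential prime implicants: --01, -00-, 01--

3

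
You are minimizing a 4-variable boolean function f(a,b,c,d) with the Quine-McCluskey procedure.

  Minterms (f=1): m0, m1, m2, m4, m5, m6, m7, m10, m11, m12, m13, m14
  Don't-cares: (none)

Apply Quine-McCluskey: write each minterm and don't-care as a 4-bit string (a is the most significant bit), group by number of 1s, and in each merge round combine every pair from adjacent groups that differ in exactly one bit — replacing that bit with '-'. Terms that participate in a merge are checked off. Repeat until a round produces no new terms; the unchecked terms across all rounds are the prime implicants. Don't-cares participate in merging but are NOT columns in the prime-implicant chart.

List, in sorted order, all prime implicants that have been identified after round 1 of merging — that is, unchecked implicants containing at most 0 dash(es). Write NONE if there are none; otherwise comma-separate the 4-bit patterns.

NONE

[col 0] 0000*, 0001*, 0010*, 0100*, 0101*, 0110*, 0111*, 1010*, 1011*, 1100*, 1101*, 1110*
[col 1] -010*, -100*, -101*, -110*, 0-00*, 0-01*, 0-10*, 00-0*, 000-*, 01-0*, 01-1*, 010-*, 011-*, 1-10*, 101-, 11-0*, 110-*
[col 2] --10, -1-0, -10-, 0--0, 0-0-, 01--
Prime implicants: --10, -1-0, -10-, 0--0, 0-0-, 01--, 101-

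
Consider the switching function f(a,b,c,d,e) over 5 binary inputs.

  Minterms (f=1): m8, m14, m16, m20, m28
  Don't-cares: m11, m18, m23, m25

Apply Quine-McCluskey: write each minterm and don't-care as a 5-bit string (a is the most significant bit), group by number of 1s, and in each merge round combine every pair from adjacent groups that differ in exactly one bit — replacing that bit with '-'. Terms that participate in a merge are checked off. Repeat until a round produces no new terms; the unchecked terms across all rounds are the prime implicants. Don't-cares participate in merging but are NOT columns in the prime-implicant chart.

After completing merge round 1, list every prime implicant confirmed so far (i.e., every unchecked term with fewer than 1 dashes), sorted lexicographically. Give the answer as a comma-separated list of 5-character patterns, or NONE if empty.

01000, 01011, 01110, 10111, 11001

[col 0] 01000, 01011, 01110, 10000*, 10010*, 10100*, 10111, 11001, 11100*
[col 1] 1-100, 10-00, 100-0
Prime implicants: 01000, 01011, 01110, 1-100, 10-00, 100-0, 10111, 11001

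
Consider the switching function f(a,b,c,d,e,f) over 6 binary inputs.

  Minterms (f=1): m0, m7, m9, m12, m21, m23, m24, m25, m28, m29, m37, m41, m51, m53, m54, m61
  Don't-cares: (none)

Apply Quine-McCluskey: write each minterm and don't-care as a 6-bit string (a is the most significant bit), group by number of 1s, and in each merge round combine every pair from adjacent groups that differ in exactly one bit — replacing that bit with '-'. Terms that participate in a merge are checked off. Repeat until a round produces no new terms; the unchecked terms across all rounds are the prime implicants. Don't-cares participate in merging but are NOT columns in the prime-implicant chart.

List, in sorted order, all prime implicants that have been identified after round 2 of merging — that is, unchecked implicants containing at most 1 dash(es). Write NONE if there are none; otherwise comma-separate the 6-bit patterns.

-01001, 0-0111, 0-1001, 0-1100, 000000, 0101-1, 1-0101, 110011, 110110

[col 0] 000000, 000111*, 001001*, 001100*, 010101*, 010111*, 011000*, 011001*, 011100*, 011101*, 100101*, 101001*, 110011, 110101*, 110110, 111101*
[col 1] -01001, -10101*, -11101*, 0-0111, 0-1001, 0-1100, 01-101*, 0101-1, 011-00*, 011-01*, 01100-*, 01110-*, 1-0101, 11-101*
[col 2] -1-101, 011-0-
Prime implicants: -01001, -1-101, 0-0111, 0-1001, 0-1100, 000000, 0101-1, 011-0-, 1-0101, 110011, 110110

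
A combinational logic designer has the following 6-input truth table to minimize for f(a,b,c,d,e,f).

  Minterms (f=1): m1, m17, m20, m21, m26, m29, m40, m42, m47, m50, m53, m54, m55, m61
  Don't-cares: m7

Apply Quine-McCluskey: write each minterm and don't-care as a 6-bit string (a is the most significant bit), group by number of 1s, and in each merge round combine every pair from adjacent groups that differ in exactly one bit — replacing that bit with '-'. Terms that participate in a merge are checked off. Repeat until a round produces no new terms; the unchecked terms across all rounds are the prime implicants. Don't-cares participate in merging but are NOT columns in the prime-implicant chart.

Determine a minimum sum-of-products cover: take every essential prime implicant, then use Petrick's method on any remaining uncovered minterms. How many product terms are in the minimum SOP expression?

Round 0: 000001✓ 000111 010001✓ 010100✓ 010101✓ 011010 011101✓ 101000✓ 101010✓ 101111 110010✓ 110101✓ 110110✓ 110111✓ 111101✓
Round 1: -10101✓ -11101✓ 0-0001 01-101✓ 010-01 01010- 1010-0 11-101✓ 110-10 1101-1 11011-
Round 2: -1-101
PIs = {-1-101, 0-0001, 000111, 010-01, 01010-, 011010, 1010-0, 101111, 110-10, 1101-1, 11011-}
Coverage chart:
  m1: 0-0001 ←essential
  m17: 0-0001,010-01
  m20: 01010- ←essential
  m21: -1-101,010-01,01010-
  m26: 011010 ←essential
  m29: -1-101 ←essential
  m40: 1010-0 ←essential
  m42: 1010-0 ←essential
  m47: 101111 ←essential
  m50: 110-10 ←essential
  m53: -1-101,1101-1
  m54: 110-10,11011-
  m55: 1101-1,11011-
  m61: -1-101 ←essential
Essential: -1-101, 0-0001, 01010-, 011010, 1010-0, 101111, 110-10
Petrick residual → 1101-1
Min cover (8 terms): bde'f + a'c'd'e'f + a'bc'de' + a'bcd'ef' + ab'cd'f' + ab'cdef + abc'ef' + abc'df

8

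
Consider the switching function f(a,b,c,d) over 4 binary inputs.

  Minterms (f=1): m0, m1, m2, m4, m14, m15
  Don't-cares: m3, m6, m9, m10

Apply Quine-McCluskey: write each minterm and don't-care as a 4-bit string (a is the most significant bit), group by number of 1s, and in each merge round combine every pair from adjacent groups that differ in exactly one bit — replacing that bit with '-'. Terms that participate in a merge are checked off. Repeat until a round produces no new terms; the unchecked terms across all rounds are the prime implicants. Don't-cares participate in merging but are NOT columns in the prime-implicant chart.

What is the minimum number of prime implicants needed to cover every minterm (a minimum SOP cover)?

Round 0: 0000✓ 0001✓ 0010✓ 0011✓ 0100✓ 0110✓ 1001✓ 1010✓ 1110✓ 1111✓
Round 1: -001 -010✓ -110✓ 0-00✓ 0-10✓ 00-0✓ 00-1✓ 000-✓ 001-✓ 01-0✓ 1-10✓ 111-
Round 2: --10 0--0 00--
PIs = {--10, -001, 0--0, 00--, 111-}
Coverage chart:
  m0: 0--0,00--
  m1: -001,00--
  m2: --10,0--0,00--
  m4: 0--0 ←essential
  m14: --10,111-
  m15: 111- ←essential
Essential: 0--0, 111-
Petrick residual → -001
Min cover (3 terms): b'c'd + a'd' + abc

3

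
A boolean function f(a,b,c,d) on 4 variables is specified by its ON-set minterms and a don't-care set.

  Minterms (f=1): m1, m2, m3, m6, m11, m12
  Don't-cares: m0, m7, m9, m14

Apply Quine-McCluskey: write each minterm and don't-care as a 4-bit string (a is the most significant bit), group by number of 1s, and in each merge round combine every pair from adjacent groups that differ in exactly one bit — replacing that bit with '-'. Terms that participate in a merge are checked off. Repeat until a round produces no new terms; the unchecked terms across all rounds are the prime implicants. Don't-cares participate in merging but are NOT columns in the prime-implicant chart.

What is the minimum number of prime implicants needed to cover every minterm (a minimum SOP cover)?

Round 0: 0000✓ 0001✓ 0010✓ 0011✓ 0110✓ 0111✓ 1001✓ 1011✓ 1100✓ 1110✓
Round 1: -001✓ -011✓ -110 0-10✓ 0-11✓ 00-0✓ 00-1✓ 000-✓ 001-✓ 011-✓ 10-1✓ 11-0
Round 2: -0-1 0-1- 00--
PIs = {-0-1, -110, 0-1-, 00--, 11-0}
Coverage chart:
  m1: -0-1,00--
  m2: 0-1-,00--
  m3: -0-1,0-1-,00--
  m6: -110,0-1-
  m11: -0-1 ←essential
  m12: 11-0 ←essential
Essential: -0-1, 11-0
Petrick residual → 0-1-
Min cover (3 terms): b'd + a'c + abd'

3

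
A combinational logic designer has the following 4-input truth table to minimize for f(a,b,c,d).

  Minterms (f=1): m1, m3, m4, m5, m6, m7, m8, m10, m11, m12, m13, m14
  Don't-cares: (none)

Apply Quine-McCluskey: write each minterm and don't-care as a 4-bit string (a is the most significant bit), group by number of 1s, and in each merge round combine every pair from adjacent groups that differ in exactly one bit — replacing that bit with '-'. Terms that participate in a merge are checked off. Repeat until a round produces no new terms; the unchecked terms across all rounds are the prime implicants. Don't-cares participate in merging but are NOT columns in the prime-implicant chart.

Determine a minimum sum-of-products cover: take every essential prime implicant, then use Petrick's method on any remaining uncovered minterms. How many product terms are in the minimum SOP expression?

5

Round 0: 0001✓ 0011✓ 0100✓ 0101✓ 0110✓ 0111✓ 1000✓ 1010✓ 1011✓ 1100✓ 1101✓ 1110✓
Round 1: -011 -100✓ -101✓ -110✓ 0-01✓ 0-11✓ 00-1✓ 01-0✓ 01-1✓ 010-✓ 011-✓ 1-00✓ 1-10✓ 10-0✓ 101- 11-0✓ 110-✓
Round 2: -1-0 -10- 0--1 01-- 1--0
PIs = {-011, -1-0, -10-, 0--1, 01--, 1--0, 101-}
Coverage chart:
  m1: 0--1 ←essential
  m3: -011,0--1
  m4: -1-0,-10-,01--
  m5: -10-,0--1,01--
  m6: -1-0,01--
  m7: 0--1,01--
  m8: 1--0 ←essential
  m10: 1--0,101-
  m11: -011,101-
  m12: -1-0,-10-,1--0
  m13: -10- ←essential
  m14: -1-0,1--0
Essential: -10-, 0--1, 1--0
Petrick residual → -011, -1-0
Min cover (5 terms): b'cd + bd' + bc' + a'd + ad'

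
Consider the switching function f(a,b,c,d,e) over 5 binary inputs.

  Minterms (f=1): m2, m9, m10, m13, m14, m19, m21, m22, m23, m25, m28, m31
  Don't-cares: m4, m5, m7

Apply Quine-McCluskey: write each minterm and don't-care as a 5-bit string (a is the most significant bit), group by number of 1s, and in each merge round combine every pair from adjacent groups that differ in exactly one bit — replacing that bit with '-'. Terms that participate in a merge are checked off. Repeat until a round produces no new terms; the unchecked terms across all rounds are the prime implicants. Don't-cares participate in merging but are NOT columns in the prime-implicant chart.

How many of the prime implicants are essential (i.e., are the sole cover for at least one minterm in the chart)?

8

size-2^0 implicants → 00010(✓)  00100(✓)  00101(✓)  00111(✓)  01001(✓)  01010(✓)  01101(✓)  01110(✓)  10011(✓)  10101(✓)  10110(✓)  10111(✓)  11001(✓)  11100  11111(✓)
size-2^1 implicants → -0101(✓)  -0111(✓)  -1001  0-010  0-101  001-1(✓)  0010-  01-01  01-10  1-111  10-11  101-1(✓)  1011-
size-2^2 implicants → -01-1
Unchecked terms (primes): -01-1, -1001, 0-010, 0-101, 0010-, 01-01, 01-10, 1-111, 10-11, 1011-, 11100
Minterm coverage:
  m2 ⊆ 0-010 [E]
  m9 ⊆ -1001,01-01
  m10 ⊆ 0-010,01-10
  m13 ⊆ 0-101,01-01
  m14 ⊆ 01-10 [E]
  m19 ⊆ 10-11 [E]
  m21 ⊆ -01-1 [E]
  m22 ⊆ 1011- [E]
  m23 ⊆ -01-1,1-111,10-11,1011-
  m25 ⊆ -1001 [E]
  m28 ⊆ 11100 [E]
  m31 ⊆ 1-111 [E]
E = {-01-1, -1001, 0-010, 01-10, 1-111, 10-11, 1011-, 11100}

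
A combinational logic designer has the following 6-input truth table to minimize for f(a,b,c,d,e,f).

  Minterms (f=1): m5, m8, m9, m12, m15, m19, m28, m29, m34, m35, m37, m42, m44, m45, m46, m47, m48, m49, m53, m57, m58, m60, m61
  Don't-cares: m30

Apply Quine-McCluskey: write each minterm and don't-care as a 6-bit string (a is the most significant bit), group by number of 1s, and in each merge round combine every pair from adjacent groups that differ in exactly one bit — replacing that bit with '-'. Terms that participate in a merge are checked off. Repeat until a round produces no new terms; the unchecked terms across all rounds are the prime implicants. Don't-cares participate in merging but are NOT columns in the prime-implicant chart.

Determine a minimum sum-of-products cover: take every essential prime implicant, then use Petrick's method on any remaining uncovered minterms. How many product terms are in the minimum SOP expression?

11

size-2^0 implicants → 000101(✓)  001000(✓)  001001(✓)  001100(✓)  001111(✓)  010011  011100(✓)  011101(✓)  011110(✓)  100010(✓)  100011(✓)  100101(✓)  101010(✓)  101100(✓)  101101(✓)  101110(✓)  101111(✓)  110000(✓)  110001(✓)  110101(✓)  111001(✓)  111010(✓)  111100(✓)  111101(✓)
size-2^1 implicants → -00101  -01100(✓)  -01111  -11100(✓)  -11101(✓)  0-1100(✓)  001-00  00100-  0111-0  01110-(✓)  1-0101(✓)  1-1010  1-1100(✓)  1-1101(✓)  10-010  10-101(✓)  10001-  101-10  1011-0(✓)  1011-1(✓)  10110-(✓)  10111-(✓)  11-001(✓)  11-101(✓)  110-01(✓)  11000-  111-01(✓)  11110-(✓)
size-2^2 implicants → --1100  -1110-  1--101  1-110-  1011--  11--01
Unchecked terms (primes): --1100, -00101, -01111, -1110-, 001-00, 00100-, 010011, 0111-0, 1--101, 1-1010, 1-110-, 10-010, 10001-, 101-10, 1011--, 11--01, 11000-
Minterm coverage:
  m5 ⊆ -00101 [E]
  m8 ⊆ 001-00,00100-
  m9 ⊆ 00100- [E]
  m12 ⊆ --1100,001-00
  m15 ⊆ -01111 [E]
  m19 ⊆ 010011 [E]
  m28 ⊆ --1100,-1110-,0111-0
  m29 ⊆ -1110- [E]
  m34 ⊆ 10-010,10001-
  m35 ⊆ 10001- [E]
  m37 ⊆ -00101,1--101
  m42 ⊆ 1-1010,10-010,101-10
  m44 ⊆ --1100,1-110-,1011--
  m45 ⊆ 1--101,1-110-,1011--
  m46 ⊆ 101-10,1011--
  m47 ⊆ -01111,1011--
  m48 ⊆ 11000- [E]
  m49 ⊆ 11--01,11000-
  m53 ⊆ 1--101,11--01
  m57 ⊆ 11--01 [E]
  m58 ⊆ 1-1010 [E]
  m60 ⊆ --1100,-1110-,1-110-
  m61 ⊆ -1110-,1--101,1-110-,11--01
E = {-00101, -01111, -1110-, 00100-, 010011, 1-1010, 10001-, 11--01, 11000-}
Petrick residual → --1100, 1011--
Cover = cde'f' + b'c'de'f + b'cdef + bcde' + a'b'cd'e' + a'bc'd'ef + acd'ef' + ab'c'd'e + ab'cd + abe'f + abc'd'e'  |cover|=11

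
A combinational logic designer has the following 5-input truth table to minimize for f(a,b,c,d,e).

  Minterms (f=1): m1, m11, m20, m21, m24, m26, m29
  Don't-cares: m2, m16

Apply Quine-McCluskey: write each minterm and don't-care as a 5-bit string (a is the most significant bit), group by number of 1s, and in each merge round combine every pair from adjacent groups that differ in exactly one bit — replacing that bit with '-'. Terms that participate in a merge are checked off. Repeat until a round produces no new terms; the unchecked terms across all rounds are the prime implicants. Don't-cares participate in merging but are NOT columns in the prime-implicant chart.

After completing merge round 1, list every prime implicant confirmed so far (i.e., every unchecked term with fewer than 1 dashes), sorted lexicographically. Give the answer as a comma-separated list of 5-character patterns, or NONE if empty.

00001, 00010, 01011

[col 0] 00001, 00010, 01011, 10000*, 10100*, 10101*, 11000*, 11010*, 11101*
[col 1] 1-000, 1-101, 10-00, 1010-, 110-0
Prime implicants: 00001, 00010, 01011, 1-000, 1-101, 10-00, 1010-, 110-0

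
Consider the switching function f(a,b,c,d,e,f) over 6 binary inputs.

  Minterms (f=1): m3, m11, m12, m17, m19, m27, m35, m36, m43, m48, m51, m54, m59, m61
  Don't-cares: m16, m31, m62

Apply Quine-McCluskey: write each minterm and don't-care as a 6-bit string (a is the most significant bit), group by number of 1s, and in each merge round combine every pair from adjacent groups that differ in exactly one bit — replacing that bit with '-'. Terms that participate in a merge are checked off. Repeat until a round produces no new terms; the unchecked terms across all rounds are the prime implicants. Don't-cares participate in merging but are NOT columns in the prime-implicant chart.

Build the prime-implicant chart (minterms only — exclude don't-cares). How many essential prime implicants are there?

size-2^0 implicants → 000011(✓)  001011(✓)  001100  010000(✓)  010001(✓)  010011(✓)  011011(✓)  011111(✓)  100011(✓)  100100  101011(✓)  110000(✓)  110011(✓)  110110(✓)  111011(✓)  111101  111110(✓)
size-2^1 implicants → -00011(✓)  -01011(✓)  -10000  -10011(✓)  -11011(✓)  0-0011(✓)  0-1011(✓)  00-011(✓)  01-011(✓)  0100-1  01000-  011-11  1-0011(✓)  1-1011(✓)  10-011(✓)  11-011(✓)  11-110
size-2^2 implicants → --0011(✓)  --1011(✓)  -0-011(✓)  -1-011(✓)  0--011(✓)  1--011(✓)
size-2^3 implicants → ---011
Unchecked terms (primes): ---011, -10000, 001100, 0100-1, 01000-, 011-11, 100100, 11-110, 111101
Minterm coverage:
  m3 ⊆ ---011 [E]
  m11 ⊆ ---011 [E]
  m12 ⊆ 001100 [E]
  m17 ⊆ 0100-1,01000-
  m19 ⊆ ---011,0100-1
  m27 ⊆ ---011,011-11
  m35 ⊆ ---011 [E]
  m36 ⊆ 100100 [E]
  m43 ⊆ ---011 [E]
  m48 ⊆ -10000 [E]
  m51 ⊆ ---011 [E]
  m54 ⊆ 11-110 [E]
  m59 ⊆ ---011 [E]
  m61 ⊆ 111101 [E]
E = {---011, -10000, 001100, 100100, 11-110, 111101}

6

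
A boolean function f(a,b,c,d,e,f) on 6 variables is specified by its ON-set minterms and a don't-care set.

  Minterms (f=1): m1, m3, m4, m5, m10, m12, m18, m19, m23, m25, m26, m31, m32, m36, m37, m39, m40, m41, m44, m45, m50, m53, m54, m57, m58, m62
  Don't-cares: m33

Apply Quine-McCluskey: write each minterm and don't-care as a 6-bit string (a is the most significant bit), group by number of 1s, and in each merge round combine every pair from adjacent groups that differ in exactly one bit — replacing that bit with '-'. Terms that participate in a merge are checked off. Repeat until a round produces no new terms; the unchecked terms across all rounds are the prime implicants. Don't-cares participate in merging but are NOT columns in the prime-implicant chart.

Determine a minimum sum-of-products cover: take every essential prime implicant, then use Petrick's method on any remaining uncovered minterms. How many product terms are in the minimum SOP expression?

Round 0: 000001✓ 000011✓ 000100✓ 000101✓ 001010✓ 001100✓ 010010✓ 010011✓ 010111✓ 011001✓ 011010✓ 011111✓ 100000✓ 100001✓ 100100✓ 100101✓ 100111✓ 101000✓ 101001✓ 101100✓ 101101✓ 110010✓ 110101✓ 110110✓ 111001✓ 111010✓ 111110✓
Round 1: -00001✓ -00100✓ -00101✓ -01100✓ -10010✓ -11001 -11010✓ 0-0011 0-1010 00-100✓ 000-01✓ 0000-1 00010-✓ 01-010✓ 01-111 010-11 01001- 1-0101 1-1001 10-000✓ 10-001✓ 10-100✓ 10-101✓ 100-00✓ 100-01✓ 10000-✓ 1001-1 10010-✓ 101-00✓ 101-01✓ 10100-✓ 10110-✓ 11-010✓ 11-110✓ 110-10✓ 111-10✓
Round 2: -0-100 -00-01 -0010- -1-010 10--00✓ 10--01✓ 10-00-✓ 10-10-✓ 100-0-✓ 101-0-✓ 11--10
Round 3: 10--0-
PIs = {-0-100, -00-01, -0010-, -1-010, -11001, 0-0011, 0-1010, 0000-1, 01-111, 010-11, 01001-, 1-0101, 1-1001, 10--0-, 1001-1, 11--10}
Coverage chart:
  m1: -00-01,0000-1
  m3: 0-0011,0000-1
  m4: -0-100,-0010-
  m5: -00-01,-0010-
  m10: 0-1010 ←essential
  m12: -0-100 ←essential
  m18: -1-010,01001-
  m19: 0-0011,010-11,01001-
  m23: 01-111,010-11
  m25: -11001 ←essential
  m26: -1-010,0-1010
  m31: 01-111 ←essential
  m32: 10--0- ←essential
  m36: -0-100,-0010-,10--0-
  m37: -00-01,-0010-,1-0101,10--0-,1001-1
  m39: 1001-1 ←essential
  m40: 10--0- ←essential
  m41: 1-1001,10--0-
  m44: -0-100,10--0-
  m45: 10--0- ←essential
  m50: -1-010,11--10
  m53: 1-0101 ←essential
  m54: 11--10 ←essential
  m57: -11001,1-1001
  m58: -1-010,11--10
  m62: 11--10 ←essential
Essential: -0-100, -11001, 0-1010, 01-111, 1-0101, 10--0-, 1001-1, 11--10
Petrick residual → -00-01, -1-010, 0-0011
Min cover (11 terms): b'de'f' + b'c'e'f + bd'ef' + bcd'e'f + a'c'd'ef + a'cd'ef' + a'bdef + ac'de'f + ab'e' + ab'c'df + abef'

11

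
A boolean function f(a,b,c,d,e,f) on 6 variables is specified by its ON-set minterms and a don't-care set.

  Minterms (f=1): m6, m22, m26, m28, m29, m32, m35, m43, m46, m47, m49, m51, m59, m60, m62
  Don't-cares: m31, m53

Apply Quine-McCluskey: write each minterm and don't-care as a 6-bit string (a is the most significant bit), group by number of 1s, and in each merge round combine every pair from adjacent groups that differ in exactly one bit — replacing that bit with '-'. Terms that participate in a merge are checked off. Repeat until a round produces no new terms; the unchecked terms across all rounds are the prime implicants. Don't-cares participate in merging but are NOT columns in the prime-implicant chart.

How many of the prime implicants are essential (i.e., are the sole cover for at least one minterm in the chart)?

4

size-2^0 implicants → 000110(✓)  010110(✓)  011010  011100(✓)  011101(✓)  011111(✓)  100000  100011(✓)  101011(✓)  101110(✓)  101111(✓)  110001(✓)  110011(✓)  110101(✓)  111011(✓)  111100(✓)  111110(✓)
size-2^1 implicants → -11100  0-0110  0111-1  01110-  1-0011(✓)  1-1011(✓)  1-1110  10-011(✓)  101-11  10111-  11-011(✓)  110-01  1100-1  1111-0
size-2^2 implicants → 1--011
Unchecked terms (primes): -11100, 0-0110, 011010, 0111-1, 01110-, 1--011, 1-1110, 100000, 101-11, 10111-, 110-01, 1100-1, 1111-0
Minterm coverage:
  m6 ⊆ 0-0110 [E]
  m22 ⊆ 0-0110 [E]
  m26 ⊆ 011010 [E]
  m28 ⊆ -11100,01110-
  m29 ⊆ 0111-1,01110-
  m32 ⊆ 100000 [E]
  m35 ⊆ 1--011 [E]
  m43 ⊆ 1--011,101-11
  m46 ⊆ 1-1110,10111-
  m47 ⊆ 101-11,10111-
  m49 ⊆ 110-01,1100-1
  m51 ⊆ 1--011,1100-1
  m59 ⊆ 1--011 [E]
  m60 ⊆ -11100,1111-0
  m62 ⊆ 1-1110,1111-0
E = {0-0110, 011010, 1--011, 100000}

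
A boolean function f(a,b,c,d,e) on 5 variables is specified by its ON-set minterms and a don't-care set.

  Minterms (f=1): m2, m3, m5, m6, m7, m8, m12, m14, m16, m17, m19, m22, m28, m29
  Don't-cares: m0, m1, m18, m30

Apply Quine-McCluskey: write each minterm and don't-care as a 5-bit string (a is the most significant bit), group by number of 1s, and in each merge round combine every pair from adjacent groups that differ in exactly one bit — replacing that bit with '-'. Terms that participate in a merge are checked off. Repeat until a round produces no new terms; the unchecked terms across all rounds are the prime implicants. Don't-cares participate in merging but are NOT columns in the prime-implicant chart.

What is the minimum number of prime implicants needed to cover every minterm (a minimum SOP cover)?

Round 0: 00000✓ 00001✓ 00010✓ 00011✓ 00101✓ 00110✓ 00111✓ 01000✓ 01100✓ 01110✓ 10000✓ 10001✓ 10010✓ 10011✓ 10110✓ 11100✓ 11101✓ 11110✓
Round 1: -0000✓ -0001✓ -0010✓ -0011✓ -0110✓ -1100✓ -1110✓ 0-000 0-110✓ 00-01✓ 00-10✓ 00-11✓ 000-0✓ 000-1✓ 0000-✓ 0001-✓ 001-1✓ 0011-✓ 01-00 011-0✓ 1-110✓ 10-10✓ 100-0✓ 100-1✓ 1000-✓ 1001-✓ 111-0✓ 1110-
Round 2: --110 -0-10 -00-0✓ -00-1✓ -000-✓ -001-✓ -11-0 00--1 00-1- 000--✓ 100--✓
Round 3: -00--
PIs = {--110, -0-10, -00--, -11-0, 0-000, 00--1, 00-1-, 01-00, 1110-}
Coverage chart:
  m2: -0-10,-00--,00-1-
  m3: -00--,00--1,00-1-
  m5: 00--1 ←essential
  m6: --110,-0-10,00-1-
  m7: 00--1,00-1-
  m8: 0-000,01-00
  m12: -11-0,01-00
  m14: --110,-11-0
  m16: -00-- ←essential
  m17: -00-- ←essential
  m19: -00-- ←essential
  m22: --110,-0-10
  m28: -11-0,1110-
  m29: 1110- ←essential
Essential: -00--, 00--1, 1110-
Petrick residual → --110, 01-00
Min cover (5 terms): cde' + b'c' + a'b'e + a'bd'e' + abcd'

5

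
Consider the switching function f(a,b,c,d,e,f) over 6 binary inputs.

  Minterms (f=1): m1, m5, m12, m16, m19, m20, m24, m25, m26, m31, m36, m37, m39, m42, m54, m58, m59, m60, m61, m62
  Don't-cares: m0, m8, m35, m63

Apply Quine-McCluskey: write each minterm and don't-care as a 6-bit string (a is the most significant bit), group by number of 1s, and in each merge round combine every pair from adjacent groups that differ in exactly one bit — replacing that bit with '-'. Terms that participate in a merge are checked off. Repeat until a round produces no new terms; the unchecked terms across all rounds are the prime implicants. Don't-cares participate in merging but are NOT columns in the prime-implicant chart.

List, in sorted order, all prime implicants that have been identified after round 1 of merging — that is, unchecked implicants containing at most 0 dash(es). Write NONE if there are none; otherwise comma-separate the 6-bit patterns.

size-2^0 implicants → 000000(✓)  000001(✓)  000101(✓)  001000(✓)  001100(✓)  010000(✓)  010011  010100(✓)  011000(✓)  011001(✓)  011010(✓)  011111(✓)  100011(✓)  100100(✓)  100101(✓)  100111(✓)  101010(✓)  110110(✓)  111010(✓)  111011(✓)  111100(✓)  111101(✓)  111110(✓)  111111(✓)
size-2^1 implicants → -00101  -11010  -11111  0-0000(✓)  0-1000(✓)  00-000(✓)  000-01  00000-  001-00  01-000(✓)  010-00  0110-0  01100-  1-1010  100-11  1001-1  10010-  11-110  111-10(✓)  111-11(✓)  11101-(✓)  1111-0(✓)  1111-1(✓)  11110-(✓)  11111-(✓)
size-2^2 implicants → 0--000  111-1-  1111--
Unchecked terms (primes): -00101, -11010, -11111, 0--000, 000-01, 00000-, 001-00, 010-00, 010011, 0110-0, 01100-, 1-1010, 100-11, 1001-1, 10010-, 11-110, 111-1-, 1111--

010011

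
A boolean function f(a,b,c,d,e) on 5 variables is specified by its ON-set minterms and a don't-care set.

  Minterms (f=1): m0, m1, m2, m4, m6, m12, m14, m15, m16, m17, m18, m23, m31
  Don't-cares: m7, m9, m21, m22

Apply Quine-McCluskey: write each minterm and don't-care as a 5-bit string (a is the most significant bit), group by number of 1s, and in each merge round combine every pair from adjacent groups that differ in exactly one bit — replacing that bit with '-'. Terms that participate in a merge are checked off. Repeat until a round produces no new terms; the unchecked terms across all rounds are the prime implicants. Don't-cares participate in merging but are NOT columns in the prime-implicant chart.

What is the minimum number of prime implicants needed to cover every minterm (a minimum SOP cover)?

size-2^0 implicants → 00000(✓)  00001(✓)  00010(✓)  00100(✓)  00110(✓)  00111(✓)  01001(✓)  01100(✓)  01110(✓)  01111(✓)  10000(✓)  10001(✓)  10010(✓)  10101(✓)  10110(✓)  10111(✓)  11111(✓)
size-2^1 implicants → -0000(✓)  -0001(✓)  -0010(✓)  -0110(✓)  -0111(✓)  -1111(✓)  0-001  0-100(✓)  0-110(✓)  0-111(✓)  00-00(✓)  00-10(✓)  000-0(✓)  0000-(✓)  001-0(✓)  0011-(✓)  011-0(✓)  0111-(✓)  1-111(✓)  10-01  10-10(✓)  100-0(✓)  1000-(✓)  101-1  1011-(✓)
size-2^2 implicants → --111  -0-10  -00-0  -000-  -011-  0-1-0  0-11-  00--0
Unchecked terms (primes): --111, -0-10, -00-0, -000-, -011-, 0-001, 0-1-0, 0-11-, 00--0, 10-01, 101-1
Minterm coverage:
  m0 ⊆ -00-0,-000-,00--0
  m1 ⊆ -000-,0-001
  m2 ⊆ -0-10,-00-0,00--0
  m4 ⊆ 0-1-0,00--0
  m6 ⊆ -0-10,-011-,0-1-0,0-11-,00--0
  m12 ⊆ 0-1-0 [E]
  m14 ⊆ 0-1-0,0-11-
  m15 ⊆ --111,0-11-
  m16 ⊆ -00-0,-000-
  m17 ⊆ -000-,10-01
  m18 ⊆ -0-10,-00-0
  m23 ⊆ --111,-011-,101-1
  m31 ⊆ --111 [E]
E = {--111, 0-1-0}
Petrick residual → -0-10, -000-
Cover = cde + b'de' + b'c'd' + a'ce'  |cover|=4

4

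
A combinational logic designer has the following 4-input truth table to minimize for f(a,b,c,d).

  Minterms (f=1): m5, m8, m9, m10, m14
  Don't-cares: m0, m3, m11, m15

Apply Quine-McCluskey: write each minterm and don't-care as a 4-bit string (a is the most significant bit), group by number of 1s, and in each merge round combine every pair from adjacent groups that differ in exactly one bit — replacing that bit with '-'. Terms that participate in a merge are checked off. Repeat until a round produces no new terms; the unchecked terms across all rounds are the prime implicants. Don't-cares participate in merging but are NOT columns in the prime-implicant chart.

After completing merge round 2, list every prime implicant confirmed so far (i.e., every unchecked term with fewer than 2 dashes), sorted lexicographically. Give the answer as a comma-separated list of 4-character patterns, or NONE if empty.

-000, -011, 0101

size-2^0 implicants → 0000(✓)  0011(✓)  0101  1000(✓)  1001(✓)  1010(✓)  1011(✓)  1110(✓)  1111(✓)
size-2^1 implicants → -000  -011  1-10(✓)  1-11(✓)  10-0(✓)  10-1(✓)  100-(✓)  101-(✓)  111-(✓)
size-2^2 implicants → 1-1-  10--
Unchecked terms (primes): -000, -011, 0101, 1-1-, 10--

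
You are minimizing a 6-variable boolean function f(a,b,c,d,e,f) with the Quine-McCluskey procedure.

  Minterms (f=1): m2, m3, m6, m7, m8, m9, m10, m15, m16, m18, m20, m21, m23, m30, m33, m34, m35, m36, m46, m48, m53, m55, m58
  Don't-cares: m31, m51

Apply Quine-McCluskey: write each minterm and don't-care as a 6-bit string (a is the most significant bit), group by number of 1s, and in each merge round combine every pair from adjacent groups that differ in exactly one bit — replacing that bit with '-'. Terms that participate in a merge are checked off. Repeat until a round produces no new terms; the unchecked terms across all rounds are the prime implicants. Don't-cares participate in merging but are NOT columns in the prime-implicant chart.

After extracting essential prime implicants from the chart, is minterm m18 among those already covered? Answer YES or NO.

size-2^0 implicants → 000010(✓)  000011(✓)  000110(✓)  000111(✓)  001000(✓)  001001(✓)  001010(✓)  001111(✓)  010000(✓)  010010(✓)  010100(✓)  010101(✓)  010111(✓)  011110(✓)  011111(✓)  100001(✓)  100010(✓)  100011(✓)  100100  101110  110000(✓)  110011(✓)  110101(✓)  110111(✓)  111010
size-2^1 implicants → -00010(✓)  -00011(✓)  -10000  -10101(✓)  -10111(✓)  0-0010  0-0111(✓)  0-1111(✓)  00-010  00-111(✓)  000-10(✓)  000-11(✓)  00001-(✓)  00011-(✓)  0010-0  00100-  01-111(✓)  010-00  0100-0  0101-1(✓)  01010-  01111-  1-0011  1000-1  10001-(✓)  110-11  1101-1(✓)
size-2^2 implicants → -0001-  -101-1  0--111  000-1-
Unchecked terms (primes): -0001-, -10000, -101-1, 0--111, 0-0010, 00-010, 000-1-, 0010-0, 00100-, 010-00, 0100-0, 01010-, 01111-, 1-0011, 1000-1, 100100, 101110, 110-11, 111010
Minterm coverage:
  m2 ⊆ -0001-,0-0010,00-010,000-1-
  m3 ⊆ -0001-,000-1-
  m6 ⊆ 000-1- [E]
  m7 ⊆ 0--111,000-1-
  m8 ⊆ 0010-0,00100-
  m9 ⊆ 00100- [E]
  m10 ⊆ 00-010,0010-0
  m15 ⊆ 0--111 [E]
  m16 ⊆ -10000,010-00,0100-0
  m18 ⊆ 0-0010,0100-0
  m20 ⊆ 010-00,01010-
  m21 ⊆ -101-1,01010-
  m23 ⊆ -101-1,0--111
  m30 ⊆ 01111- [E]
  m33 ⊆ 1000-1 [E]
  m34 ⊆ -0001- [E]
  m35 ⊆ -0001-,1-0011,1000-1
  m36 ⊆ 100100 [E]
  m46 ⊆ 101110 [E]
  m48 ⊆ -10000 [E]
  m53 ⊆ -101-1 [E]
  m55 ⊆ -101-1,110-11
  m58 ⊆ 111010 [E]
E = {-0001-, -10000, -101-1, 0--111, 000-1-, 00100-, 01111-, 1000-1, 100100, 101110, 111010}

NO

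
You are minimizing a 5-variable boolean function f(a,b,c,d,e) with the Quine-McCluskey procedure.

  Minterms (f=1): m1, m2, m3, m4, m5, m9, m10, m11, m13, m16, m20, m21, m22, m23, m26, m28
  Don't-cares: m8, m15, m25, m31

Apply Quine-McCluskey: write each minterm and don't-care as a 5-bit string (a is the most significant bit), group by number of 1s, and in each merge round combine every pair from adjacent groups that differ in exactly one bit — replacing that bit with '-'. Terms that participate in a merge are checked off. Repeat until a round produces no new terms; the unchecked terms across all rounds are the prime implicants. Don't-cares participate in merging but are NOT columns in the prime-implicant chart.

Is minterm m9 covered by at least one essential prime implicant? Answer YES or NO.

NO

size-2^0 implicants → 00001(✓)  00010(✓)  00011(✓)  00100(✓)  00101(✓)  01000(✓)  01001(✓)  01010(✓)  01011(✓)  01101(✓)  01111(✓)  10000(✓)  10100(✓)  10101(✓)  10110(✓)  10111(✓)  11001(✓)  11010(✓)  11100(✓)  11111(✓)
size-2^1 implicants → -0100(✓)  -0101(✓)  -1001  -1010  -1111  0-001(✓)  0-010(✓)  0-011(✓)  0-101(✓)  00-01(✓)  000-1(✓)  0001-(✓)  0010-(✓)  01-01(✓)  01-11(✓)  010-0(✓)  010-1(✓)  0100-(✓)  0101-(✓)  011-1(✓)  1-100  1-111  10-00  101-0(✓)  101-1(✓)  1010-(✓)  1011-(✓)
size-2^2 implicants → -010-  0--01  0-0-1  0-01-  01--1  010--  101--
Unchecked terms (primes): -010-, -1001, -1010, -1111, 0--01, 0-0-1, 0-01-, 01--1, 010--, 1-100, 1-111, 10-00, 101--
Minterm coverage:
  m1 ⊆ 0--01,0-0-1
  m2 ⊆ 0-01- [E]
  m3 ⊆ 0-0-1,0-01-
  m4 ⊆ -010- [E]
  m5 ⊆ -010-,0--01
  m9 ⊆ -1001,0--01,0-0-1,01--1,010--
  m10 ⊆ -1010,0-01-,010--
  m11 ⊆ 0-0-1,0-01-,01--1,010--
  m13 ⊆ 0--01,01--1
  m16 ⊆ 10-00 [E]
  m20 ⊆ -010-,1-100,10-00,101--
  m21 ⊆ -010-,101--
  m22 ⊆ 101-- [E]
  m23 ⊆ 1-111,101--
  m26 ⊆ -1010 [E]
  m28 ⊆ 1-100 [E]
E = {-010-, -1010, 0-01-, 1-100, 10-00, 101--}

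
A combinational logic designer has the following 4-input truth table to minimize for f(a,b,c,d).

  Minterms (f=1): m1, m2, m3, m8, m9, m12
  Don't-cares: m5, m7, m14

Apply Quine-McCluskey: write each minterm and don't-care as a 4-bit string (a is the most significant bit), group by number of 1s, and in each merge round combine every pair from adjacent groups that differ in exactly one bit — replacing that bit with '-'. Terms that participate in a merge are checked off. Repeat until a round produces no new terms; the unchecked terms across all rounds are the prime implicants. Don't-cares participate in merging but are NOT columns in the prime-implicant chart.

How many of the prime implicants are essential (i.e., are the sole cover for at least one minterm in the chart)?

Round 0: 0001✓ 0010✓ 0011✓ 0101✓ 0111✓ 1000✓ 1001✓ 1100✓ 1110✓
Round 1: -001 0-01✓ 0-11✓ 00-1✓ 001- 01-1✓ 1-00 100- 11-0
Round 2: 0--1
PIs = {-001, 0--1, 001-, 1-00, 100-, 11-0}
Coverage chart:
  m1: -001,0--1
  m2: 001- ←essential
  m3: 0--1,001-
  m8: 1-00,100-
  m9: -001,100-
  m12: 1-00,11-0
Essential: 001-

1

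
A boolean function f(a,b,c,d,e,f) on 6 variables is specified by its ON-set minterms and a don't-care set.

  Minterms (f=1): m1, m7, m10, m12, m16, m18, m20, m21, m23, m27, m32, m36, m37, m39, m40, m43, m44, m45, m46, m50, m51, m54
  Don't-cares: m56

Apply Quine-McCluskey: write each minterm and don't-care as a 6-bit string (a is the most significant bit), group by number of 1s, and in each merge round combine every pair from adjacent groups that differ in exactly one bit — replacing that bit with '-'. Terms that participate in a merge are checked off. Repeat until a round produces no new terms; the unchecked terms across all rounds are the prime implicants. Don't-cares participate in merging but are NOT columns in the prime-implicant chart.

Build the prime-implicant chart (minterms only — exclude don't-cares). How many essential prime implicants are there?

10

[col 0] 000001, 000111*, 001010, 001100*, 010000*, 010010*, 010100*, 010101*, 010111*, 011011, 100000*, 100100*, 100101*, 100111*, 101000*, 101011, 101100*, 101101*, 101110*, 110010*, 110011*, 110110*, 111000*
[col 1] -00111, -01100, -10010, 0-0111, 010-00, 0100-0, 0101-1, 01010-, 1-1000, 10-000*, 10-100*, 10-101*, 100-00*, 1001-1, 10010-*, 101-00*, 1011-0, 10110-*, 110-10, 11001-
[col 2] 10--00, 10-10-
Prime implicants: -00111, -01100, -10010, 0-0111, 000001, 001010, 010-00, 0100-0, 0101-1, 01010-, 011011, 1-1000, 10--00, 10-10-, 1001-1, 101011, 1011-0, 110-10, 11001-
PI chart (minterm → PIs covering it):
  1 | 000001  (sole → essential)
  7 | -00111,0-0111
  10 | 001010  (sole → essential)
  12 | -01100  (sole → essential)
  16 | 010-00,0100-0
  18 | -10010,0100-0
  20 | 010-00,01010-
  21 | 0101-1,01010-
  23 | 0-0111,0101-1
  27 | 011011  (sole → essential)
  32 | 10--00  (sole → essential)
  36 | 10--00,10-10-
  37 | 10-10-,1001-1
  39 | -00111,1001-1
  40 | 1-1000,10--00
  43 | 101011  (sole → essential)
  44 | -01100,10--00,10-10-,1011-0
  45 | 10-10-  (sole → essential)
  46 | 1011-0  (sole → essential)
  50 | -10010,110-10,11001-
  51 | 11001-  (sole → essential)
  54 | 110-10  (sole → essential)
Essential prime implicants: -01100, 000001, 001010, 011011, 10--00, 10-10-, 101011, 1011-0, 110-10, 11001-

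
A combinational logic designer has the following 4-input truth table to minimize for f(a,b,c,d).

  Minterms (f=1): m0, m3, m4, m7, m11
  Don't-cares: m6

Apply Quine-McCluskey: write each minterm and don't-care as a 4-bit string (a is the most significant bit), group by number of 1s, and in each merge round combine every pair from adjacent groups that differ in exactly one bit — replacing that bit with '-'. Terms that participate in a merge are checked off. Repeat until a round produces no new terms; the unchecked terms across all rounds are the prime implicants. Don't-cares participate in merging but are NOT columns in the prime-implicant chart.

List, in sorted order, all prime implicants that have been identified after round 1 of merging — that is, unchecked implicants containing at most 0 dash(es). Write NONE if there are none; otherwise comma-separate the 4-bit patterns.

size-2^0 implicants → 0000(✓)  0011(✓)  0100(✓)  0110(✓)  0111(✓)  1011(✓)
size-2^1 implicants → -011  0-00  0-11  01-0  011-
Unchecked terms (primes): -011, 0-00, 0-11, 01-0, 011-

NONE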